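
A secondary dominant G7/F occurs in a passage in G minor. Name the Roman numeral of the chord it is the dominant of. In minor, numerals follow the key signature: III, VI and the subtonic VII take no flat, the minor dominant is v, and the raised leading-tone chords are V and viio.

The chord is a dominant seventh chord on G.
A dominant resolves down a perfect fifth: G → C. In G minor, C is scale degree 4, i.e. iv.

iv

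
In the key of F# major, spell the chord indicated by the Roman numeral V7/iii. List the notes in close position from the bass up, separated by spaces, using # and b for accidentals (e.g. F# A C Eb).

E# G## B# D#

V7/iii is a secondary dominant — the dominant seventh of iii. iii in F# major is A#, so the applied chord's root is E#, a perfect fifth above.
Building a dominant seventh chord on E# gives E#-G##-B#-D#.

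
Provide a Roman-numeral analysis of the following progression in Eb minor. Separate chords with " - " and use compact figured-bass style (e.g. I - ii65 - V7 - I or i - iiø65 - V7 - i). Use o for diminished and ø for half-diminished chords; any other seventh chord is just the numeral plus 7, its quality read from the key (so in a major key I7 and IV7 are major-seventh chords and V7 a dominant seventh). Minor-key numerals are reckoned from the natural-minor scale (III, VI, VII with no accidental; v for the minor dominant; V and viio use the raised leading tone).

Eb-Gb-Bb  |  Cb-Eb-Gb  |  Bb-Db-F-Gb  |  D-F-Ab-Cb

Eb-Gb-Bb: minor triad on Eb = scale degree 1 → i.
Cb-Eb-Gb: major triad on Cb = scale degree 6 → VI.
Bb-Db-F-Gb has root Gb, degree 3 in Eb minor, so III65.
D-F-Ab-Cb: root D is the leading tone; fully diminished seventh chord there is viio7.

i - VI - III65 - viio7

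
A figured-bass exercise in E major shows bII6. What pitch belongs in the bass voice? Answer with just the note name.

bII in E major has root F; the chord is F-A-C.
The figure 6 means first inversion — the third is in the bass.

A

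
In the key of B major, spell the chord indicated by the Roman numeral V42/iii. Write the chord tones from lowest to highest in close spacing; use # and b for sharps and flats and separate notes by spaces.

V42/iii is a secondary dominant — the dominant seventh of iii. iii in B major is D#, so the applied chord's root is A#, a perfect fifth above.
Building a dominant seventh chord on A# gives A#-C##-E#-G#.
With the 42 figure the chord is in third inversion; from the bass G# upward in close position it reads G#-A#-C##-E#.

G# A# C## E#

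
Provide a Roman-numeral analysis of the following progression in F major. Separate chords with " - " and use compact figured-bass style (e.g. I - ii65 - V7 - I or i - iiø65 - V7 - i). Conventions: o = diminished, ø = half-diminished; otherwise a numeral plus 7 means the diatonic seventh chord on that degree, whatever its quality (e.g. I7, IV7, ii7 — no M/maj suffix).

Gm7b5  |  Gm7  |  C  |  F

iiø7 - ii7 - V - I

Gm7b5: G with this quality isn't in the key; it's iiø7, borrowed from the parallel minor.
Gm7: root G is the supertonic; minor seventh chord there is ii7.
C: root C is the dominant; major triad there is V.
F: major triad on F = scale degree 1 → I.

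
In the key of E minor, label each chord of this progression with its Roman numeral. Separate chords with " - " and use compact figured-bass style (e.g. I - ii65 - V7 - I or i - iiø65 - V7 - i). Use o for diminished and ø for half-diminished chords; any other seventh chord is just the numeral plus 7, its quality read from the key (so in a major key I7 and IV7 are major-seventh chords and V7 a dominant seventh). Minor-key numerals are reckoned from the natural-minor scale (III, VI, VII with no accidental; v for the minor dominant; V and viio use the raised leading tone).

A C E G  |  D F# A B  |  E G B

A-C-E-G has root A, degree 4 in E minor, so iv7.
D-F#-A-B: root B is the dominant; minor seventh chord there is v65.
E-G-B: root E is the tonic; minor triad there is i.

iv7 - v65 - i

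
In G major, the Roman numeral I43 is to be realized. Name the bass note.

D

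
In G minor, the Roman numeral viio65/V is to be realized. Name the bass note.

E

The applied chord viio65/V is rooted on C#: C#-E-G-Bb.
The figure 65 means first inversion — the third is in the bass.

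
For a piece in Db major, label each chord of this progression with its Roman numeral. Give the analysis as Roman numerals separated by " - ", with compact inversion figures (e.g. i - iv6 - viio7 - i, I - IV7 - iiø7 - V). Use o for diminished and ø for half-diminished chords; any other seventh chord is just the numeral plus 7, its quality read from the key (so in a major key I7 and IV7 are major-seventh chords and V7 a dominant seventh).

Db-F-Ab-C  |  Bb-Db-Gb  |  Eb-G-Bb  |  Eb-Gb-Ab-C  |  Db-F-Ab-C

I7 - IV6 - V/V - V43 - I7

Db-F-Ab-C: root Db is the tonic; major seventh chord there is I7.
Bb-Db-Gb: root Gb is the subdominant; major triad there is IV6.
Eb-G-Bb: a major triad on Eb, the applied dominant of V → V/V.
Eb-Gb-Ab-C has root Ab, degree 5 in Db major, so V43.
Db-F-Ab-C: major seventh chord on Db = scale degree 1 → I7.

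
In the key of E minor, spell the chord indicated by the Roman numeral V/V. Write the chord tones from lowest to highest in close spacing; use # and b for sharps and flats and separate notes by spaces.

F# A# C#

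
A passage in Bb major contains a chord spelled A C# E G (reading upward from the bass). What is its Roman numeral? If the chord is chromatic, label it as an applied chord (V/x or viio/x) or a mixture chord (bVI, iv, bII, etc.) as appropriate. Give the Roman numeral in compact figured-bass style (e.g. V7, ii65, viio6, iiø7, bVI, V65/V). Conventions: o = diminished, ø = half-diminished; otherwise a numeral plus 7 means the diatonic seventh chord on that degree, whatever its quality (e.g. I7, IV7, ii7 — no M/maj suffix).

V7/iii

Stacked in thirds the chord is A-C#-E-G: a dominant seventh chord on A.
A is not a diatonic chord root with this quality in Bb major, but it lies a perfect fifth above D (iii), so the chord functions as an applied dominant of iii.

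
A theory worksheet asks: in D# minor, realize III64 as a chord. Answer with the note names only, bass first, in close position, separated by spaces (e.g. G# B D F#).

C# F# A#

In D# minor, scale degree 3 is F#, and the diatonic chord built there is a major triad.
Stacking thirds from F# gives F#-A#-C#.
The figured bass 64 indicates second inversion, placing the fifth (C#) in the bass: C#-F#-A#.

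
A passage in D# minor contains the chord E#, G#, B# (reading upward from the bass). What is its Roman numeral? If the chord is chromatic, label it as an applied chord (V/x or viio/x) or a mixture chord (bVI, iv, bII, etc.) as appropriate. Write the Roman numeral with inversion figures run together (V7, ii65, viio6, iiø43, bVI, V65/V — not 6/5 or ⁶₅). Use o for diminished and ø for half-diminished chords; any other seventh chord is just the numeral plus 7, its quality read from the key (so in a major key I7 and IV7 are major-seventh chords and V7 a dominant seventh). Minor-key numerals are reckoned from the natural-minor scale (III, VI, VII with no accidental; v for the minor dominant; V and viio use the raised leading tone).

ii

The pitches E#-G#-B# form a minor triad rooted on E#.
E# is the second degree of D# minor. This is the minor supertonic, borrowed from the parallel major (the Dorian ii).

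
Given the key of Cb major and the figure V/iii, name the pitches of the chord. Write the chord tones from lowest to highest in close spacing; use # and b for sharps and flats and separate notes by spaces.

V/iii is a secondary dominant — the dominant triad of iii. iii in Cb major is Eb, so the applied chord's root is Bb, a perfect fifth above.
Building a major triad on Bb gives Bb-D-F.

Bb D F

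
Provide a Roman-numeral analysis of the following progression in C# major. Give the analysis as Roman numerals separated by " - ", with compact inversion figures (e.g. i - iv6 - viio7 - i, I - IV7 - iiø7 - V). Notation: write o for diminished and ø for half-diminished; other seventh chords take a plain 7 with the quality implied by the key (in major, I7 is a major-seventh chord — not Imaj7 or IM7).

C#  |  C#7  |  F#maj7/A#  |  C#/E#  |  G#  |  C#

I - V7/IV - IV65 - I6 - V - I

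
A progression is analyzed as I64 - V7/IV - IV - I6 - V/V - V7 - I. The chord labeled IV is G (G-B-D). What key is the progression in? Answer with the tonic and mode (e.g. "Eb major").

The anchor chord is a major triad on G, labeled IV.
If G is scale degree 4 and the mode makes that degree carry a major triad, the tonic is D and the mode is major.

D major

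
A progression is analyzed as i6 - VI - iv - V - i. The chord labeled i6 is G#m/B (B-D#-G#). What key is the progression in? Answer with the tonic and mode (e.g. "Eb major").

The anchor chord is a minor triad on G#, labeled i6.
If G# is scale degree 1 and the mode makes that degree carry a minor triad, the tonic is G# and the mode is minor.

G# minor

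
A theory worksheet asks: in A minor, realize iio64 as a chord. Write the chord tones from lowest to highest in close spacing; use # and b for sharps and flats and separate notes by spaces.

The numeral's case and figure indicate a diminished triad. In A minor its root, scale degree 2, is B.
Stacking thirds from B gives B-D-F.
With the 64 figure the chord is in second inversion; from the bass F upward in close position it reads F-B-D.

F B D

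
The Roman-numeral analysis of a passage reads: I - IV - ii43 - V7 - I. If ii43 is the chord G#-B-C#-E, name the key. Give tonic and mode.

B major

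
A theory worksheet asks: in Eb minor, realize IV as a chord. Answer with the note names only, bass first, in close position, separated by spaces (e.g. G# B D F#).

Ab C Eb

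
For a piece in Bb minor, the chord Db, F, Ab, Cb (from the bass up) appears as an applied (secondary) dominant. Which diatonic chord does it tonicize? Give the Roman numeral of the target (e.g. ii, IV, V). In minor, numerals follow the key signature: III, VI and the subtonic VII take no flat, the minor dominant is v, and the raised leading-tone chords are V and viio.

VI

The chord is a dominant seventh chord on Db.
A dominant resolves down a perfect fifth: Db → Gb. In Bb minor, Gb is scale degree 6, i.e. VI.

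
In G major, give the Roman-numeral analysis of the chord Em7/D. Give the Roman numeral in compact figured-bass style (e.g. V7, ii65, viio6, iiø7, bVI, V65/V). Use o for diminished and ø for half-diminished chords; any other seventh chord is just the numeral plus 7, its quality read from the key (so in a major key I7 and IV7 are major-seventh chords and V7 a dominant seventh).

vi42

Stacked in thirds the chord is E-G-B-D: a minor seventh chord on E.
In G major, E is the submediant; the diatonic minor seventh chord there is vi7.
With D in the bass the chord is in third inversion, so the figured bass is 42.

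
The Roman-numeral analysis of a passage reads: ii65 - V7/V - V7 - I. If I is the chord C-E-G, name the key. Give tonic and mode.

C major

The anchor chord is a major triad on C, labeled I.
If C is scale degree 1 and the mode makes that degree carry a major triad, the tonic is C and the mode is major.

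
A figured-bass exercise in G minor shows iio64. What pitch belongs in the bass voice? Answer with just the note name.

Eb

iio in G minor has root A; the chord is A-C-Eb.
The figure 64 means second inversion — the fifth is in the bass.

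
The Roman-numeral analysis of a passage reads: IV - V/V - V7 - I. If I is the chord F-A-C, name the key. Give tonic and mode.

F major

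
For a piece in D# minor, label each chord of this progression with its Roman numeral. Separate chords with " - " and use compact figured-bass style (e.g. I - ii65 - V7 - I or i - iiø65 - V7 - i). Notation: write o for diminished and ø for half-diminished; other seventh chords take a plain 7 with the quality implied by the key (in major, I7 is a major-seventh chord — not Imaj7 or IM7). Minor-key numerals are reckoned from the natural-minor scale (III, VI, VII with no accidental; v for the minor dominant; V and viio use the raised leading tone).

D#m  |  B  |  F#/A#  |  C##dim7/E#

i - VI - III6 - viio65

D#m: minor triad on D# = scale degree 1 → i.
B has root B, degree 6 in D# minor, so VI.
F#/A#: root F# is the mediant; major triad there is III6.
C##dim7/E#: fully diminished seventh chord on C## = scale degree 7 → viio65.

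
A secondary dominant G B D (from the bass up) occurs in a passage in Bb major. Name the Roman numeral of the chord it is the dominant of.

The chord is a major triad on G.
A dominant resolves down a perfect fifth: G → C. In Bb major, C is scale degree 2, i.e. ii.

ii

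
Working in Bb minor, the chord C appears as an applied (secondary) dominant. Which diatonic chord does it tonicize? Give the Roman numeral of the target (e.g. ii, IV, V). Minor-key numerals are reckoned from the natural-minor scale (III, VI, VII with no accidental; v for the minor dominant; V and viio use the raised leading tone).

V

The chord is a major triad on C.
A dominant resolves down a perfect fifth: C → F. In Bb minor, F is scale degree 5, i.e. V.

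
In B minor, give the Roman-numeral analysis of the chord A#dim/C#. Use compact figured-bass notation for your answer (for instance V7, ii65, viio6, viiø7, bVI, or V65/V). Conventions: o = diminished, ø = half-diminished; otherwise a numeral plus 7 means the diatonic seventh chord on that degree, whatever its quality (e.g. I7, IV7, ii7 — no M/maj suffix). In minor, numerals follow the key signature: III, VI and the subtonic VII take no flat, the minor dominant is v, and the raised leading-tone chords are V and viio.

viio6

The pitches A#-C#-E form a diminished triad rooted on A#.
A# is scale degree 7 in B minor, and a diminished triad on that degree is written viio.
With C# in the bass the chord is in first inversion, so the figured bass is 6.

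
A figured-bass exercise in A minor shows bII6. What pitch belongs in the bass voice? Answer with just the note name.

bII in A minor has root Bb; the chord is Bb-D-F.
The figure 6 means first inversion — the third is in the bass.

D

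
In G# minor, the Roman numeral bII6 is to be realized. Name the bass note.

C#

bII in G# minor has root A; the chord is A-C#-E.
The figure 6 means first inversion — the third is in the bass.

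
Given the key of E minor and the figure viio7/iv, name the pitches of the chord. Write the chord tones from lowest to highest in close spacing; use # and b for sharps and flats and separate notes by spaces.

The slash marks an applied leading-tone chord: viio of iv. In E minor, iv is A, so the leading tone to it is G#, a half step below.
Building a fully diminished seventh chord on G# gives G#-B-D-F.

G# B D F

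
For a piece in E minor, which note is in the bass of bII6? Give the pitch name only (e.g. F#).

bII in E minor has root F; the chord is F-A-C.
The figure 6 means first inversion — the third is in the bass.

A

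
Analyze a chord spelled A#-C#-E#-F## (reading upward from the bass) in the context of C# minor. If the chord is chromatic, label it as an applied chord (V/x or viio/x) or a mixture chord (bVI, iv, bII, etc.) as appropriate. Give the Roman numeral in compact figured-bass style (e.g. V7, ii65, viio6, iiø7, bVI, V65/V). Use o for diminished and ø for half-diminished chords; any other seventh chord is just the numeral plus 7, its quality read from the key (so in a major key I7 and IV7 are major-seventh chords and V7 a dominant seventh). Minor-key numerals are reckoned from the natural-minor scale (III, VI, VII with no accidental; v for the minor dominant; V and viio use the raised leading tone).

viiø65/V

Stacked in thirds the chord is F##-A#-C#-E#: a half-diminished seventh chord on F##.
F## sits a half step below G# (V in C# minor); a diminished chord there is the applied leading-tone chord of V.
With A# in the bass the chord is in first inversion, so the figured bass is 65.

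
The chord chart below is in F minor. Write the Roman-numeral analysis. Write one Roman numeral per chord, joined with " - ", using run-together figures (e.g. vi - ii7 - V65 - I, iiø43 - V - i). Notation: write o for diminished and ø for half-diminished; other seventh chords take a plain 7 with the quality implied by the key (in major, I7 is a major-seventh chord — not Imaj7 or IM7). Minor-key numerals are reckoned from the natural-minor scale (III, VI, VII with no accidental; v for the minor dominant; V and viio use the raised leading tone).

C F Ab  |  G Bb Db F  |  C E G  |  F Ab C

C-F-Ab: minor triad on F = scale degree 1 → i64.
G-Bb-Db-F: root G is the supertonic; half-diminished seventh chord there is iiø7.
C-E-G: major triad on C = scale degree 5 → V.
F-Ab-C has root F, degree 1 in F minor, so i.

i64 - iiø7 - V - i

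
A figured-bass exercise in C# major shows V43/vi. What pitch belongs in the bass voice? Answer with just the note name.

The applied chord V43/vi is rooted on E#: E#-G##-B#-D#.
The figure 43 means second inversion — the fifth is in the bass.

B#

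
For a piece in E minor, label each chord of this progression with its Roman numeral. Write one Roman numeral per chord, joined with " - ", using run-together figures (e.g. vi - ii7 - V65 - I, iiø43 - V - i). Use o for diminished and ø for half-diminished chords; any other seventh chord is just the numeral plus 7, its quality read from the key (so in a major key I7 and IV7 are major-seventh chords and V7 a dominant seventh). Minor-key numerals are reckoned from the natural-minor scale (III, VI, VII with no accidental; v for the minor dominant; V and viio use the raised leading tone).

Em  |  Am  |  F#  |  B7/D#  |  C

i - iv - V/V - V65 - VI

Em: minor triad on E = scale degree 1 → i.
Am has root A, degree 4 in E minor, so iv.
F# is the secondary dominant of V (major triad on F#): V/V.
B7/D#: root B is the dominant; dominant seventh chord there is V65.
C: major triad on C = scale degree 6 → VI.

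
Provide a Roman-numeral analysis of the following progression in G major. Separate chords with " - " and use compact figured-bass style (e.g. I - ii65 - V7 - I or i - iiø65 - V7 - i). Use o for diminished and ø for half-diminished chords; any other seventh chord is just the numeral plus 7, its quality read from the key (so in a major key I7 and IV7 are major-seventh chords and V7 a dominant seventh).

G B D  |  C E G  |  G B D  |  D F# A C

I - IV - I - V7

G-B-D has root G, degree 1 in G major, so I.
C-E-G: major triad on C = scale degree 4 → IV.
G-B-D has root G, degree 1 in G major, so I.
D-F#-A-C: root D is the dominant; dominant seventh chord there is V7.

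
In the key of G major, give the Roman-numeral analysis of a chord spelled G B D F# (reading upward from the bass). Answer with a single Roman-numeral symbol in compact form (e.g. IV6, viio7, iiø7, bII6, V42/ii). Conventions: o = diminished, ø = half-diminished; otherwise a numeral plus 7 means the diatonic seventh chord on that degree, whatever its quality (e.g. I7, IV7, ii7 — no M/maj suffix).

Stacked in thirds the chord is G-B-D-F#: a major seventh chord on G.
In G major, G is the tonic; the diatonic major seventh chord there is I7.

I7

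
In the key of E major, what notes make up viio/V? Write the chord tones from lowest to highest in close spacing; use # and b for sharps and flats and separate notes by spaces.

A# C# E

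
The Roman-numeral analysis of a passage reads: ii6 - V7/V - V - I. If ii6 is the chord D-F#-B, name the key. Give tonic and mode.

ii6 is given as D-F#-B — a minor triad with root B.
Counting down one scale step from B places the tonic on A; a minor triad on degree 2 is diatonic only in major.

A major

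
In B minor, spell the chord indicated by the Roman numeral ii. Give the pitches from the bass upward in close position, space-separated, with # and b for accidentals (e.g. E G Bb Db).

ii is the minor supertonic, borrowed from the parallel major (the Dorian ii). In B minor that root is C#.
So the chord is C#-E-G#, a minor triad.

C# E G#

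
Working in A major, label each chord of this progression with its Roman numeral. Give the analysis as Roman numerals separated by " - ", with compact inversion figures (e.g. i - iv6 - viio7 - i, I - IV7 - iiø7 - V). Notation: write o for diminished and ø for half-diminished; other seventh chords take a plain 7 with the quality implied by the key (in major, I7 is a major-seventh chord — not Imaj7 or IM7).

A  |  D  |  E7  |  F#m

A: root A is the tonic; major triad there is I.
D: root D is the subdominant; major triad there is IV.
E7: dominant seventh chord on E = scale degree 5 → V7.
F#m has root F#, degree 6 in A major, so vi.

I - IV - V7 - vi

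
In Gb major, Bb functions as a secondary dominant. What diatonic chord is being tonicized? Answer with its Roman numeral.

vi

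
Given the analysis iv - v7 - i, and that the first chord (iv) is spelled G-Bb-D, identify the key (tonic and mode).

D minor

The chord Gm is a minor triad rooted on G; its label is iv.
If G is scale degree 4 and the mode makes that degree carry a minor triad, the tonic is D and the mode is minor.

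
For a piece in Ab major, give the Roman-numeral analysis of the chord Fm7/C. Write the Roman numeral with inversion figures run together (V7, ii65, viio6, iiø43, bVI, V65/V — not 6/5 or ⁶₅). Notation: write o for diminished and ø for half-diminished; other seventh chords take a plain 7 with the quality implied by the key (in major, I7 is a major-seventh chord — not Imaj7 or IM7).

vi43

The pitches F-Ab-C-Eb form a minor seventh chord rooted on F.
F is scale degree 6 in Ab major, and a minor seventh chord on that degree is written vi7.
With C in the bass the chord is in second inversion, so the figured bass is 43.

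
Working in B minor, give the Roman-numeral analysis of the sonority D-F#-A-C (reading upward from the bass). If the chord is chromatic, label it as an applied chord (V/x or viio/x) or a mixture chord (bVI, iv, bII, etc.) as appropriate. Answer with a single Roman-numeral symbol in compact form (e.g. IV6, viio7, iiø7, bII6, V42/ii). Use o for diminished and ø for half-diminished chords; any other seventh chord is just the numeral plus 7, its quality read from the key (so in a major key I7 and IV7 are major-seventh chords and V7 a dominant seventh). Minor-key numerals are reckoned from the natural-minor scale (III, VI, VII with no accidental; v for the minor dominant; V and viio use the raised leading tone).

The pitches D-F#-A-C form a dominant seventh chord rooted on D.
D is not a diatonic chord root with this quality in B minor, but it lies a perfect fifth above G (VI), so the chord functions as an applied dominant of VI.

V7/VI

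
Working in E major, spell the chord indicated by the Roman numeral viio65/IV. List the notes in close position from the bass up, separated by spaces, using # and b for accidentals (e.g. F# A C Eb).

B D F G#

The slash marks an applied leading-tone chord: viio of IV. In E major, IV is A, so the leading tone to it is G#, a half step below.
Building a fully diminished seventh chord on G# gives G#-B-D-F.
With the 65 figure the chord is in first inversion; from the bass B upward in close position it reads B-D-F-G#.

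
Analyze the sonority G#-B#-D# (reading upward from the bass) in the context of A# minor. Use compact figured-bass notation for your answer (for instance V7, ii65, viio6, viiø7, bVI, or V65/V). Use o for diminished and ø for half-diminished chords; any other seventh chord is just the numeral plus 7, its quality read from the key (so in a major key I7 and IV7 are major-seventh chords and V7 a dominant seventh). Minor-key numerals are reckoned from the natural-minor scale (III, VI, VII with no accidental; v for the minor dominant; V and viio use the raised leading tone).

VII

The pitches G#-B#-D# form a major triad rooted on G#.
G# is scale degree 7 in A# minor, and a major triad on that degree is written VII.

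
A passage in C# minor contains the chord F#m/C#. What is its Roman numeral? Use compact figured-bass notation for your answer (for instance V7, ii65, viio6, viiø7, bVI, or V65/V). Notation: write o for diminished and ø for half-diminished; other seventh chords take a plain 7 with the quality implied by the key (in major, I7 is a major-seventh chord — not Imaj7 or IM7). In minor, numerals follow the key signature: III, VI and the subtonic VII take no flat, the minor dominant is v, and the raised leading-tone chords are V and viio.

iv64

The pitches F#-A-C# form a minor triad rooted on F#.
In C# minor, F# is the subdominant; the diatonic minor triad there is iv.
With C# in the bass the chord is in second inversion, so the figured bass is 64.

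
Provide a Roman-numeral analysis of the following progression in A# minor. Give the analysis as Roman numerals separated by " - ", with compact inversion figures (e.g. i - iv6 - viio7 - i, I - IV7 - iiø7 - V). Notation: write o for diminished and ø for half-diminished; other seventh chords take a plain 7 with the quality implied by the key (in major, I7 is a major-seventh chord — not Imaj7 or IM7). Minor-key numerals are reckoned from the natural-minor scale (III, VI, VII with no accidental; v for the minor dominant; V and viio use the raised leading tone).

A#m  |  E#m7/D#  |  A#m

A#m: minor triad on A# = scale degree 1 → i.
E#m7/D#: root E# is the dominant; minor seventh chord there is v42.
A#m: minor triad on A# = scale degree 1 → i.

i - v42 - i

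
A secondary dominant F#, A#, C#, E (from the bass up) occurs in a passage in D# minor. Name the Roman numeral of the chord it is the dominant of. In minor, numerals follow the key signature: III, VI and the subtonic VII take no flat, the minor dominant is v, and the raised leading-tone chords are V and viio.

The chord is a dominant seventh chord on F#.
A dominant resolves down a perfect fifth: F# → B. In D# minor, B is scale degree 6, i.e. VI.

VI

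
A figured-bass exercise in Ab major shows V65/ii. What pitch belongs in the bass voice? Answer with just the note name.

The applied chord V65/ii is rooted on F: F-A-C-Eb.
The figure 65 means first inversion — the third is in the bass.

A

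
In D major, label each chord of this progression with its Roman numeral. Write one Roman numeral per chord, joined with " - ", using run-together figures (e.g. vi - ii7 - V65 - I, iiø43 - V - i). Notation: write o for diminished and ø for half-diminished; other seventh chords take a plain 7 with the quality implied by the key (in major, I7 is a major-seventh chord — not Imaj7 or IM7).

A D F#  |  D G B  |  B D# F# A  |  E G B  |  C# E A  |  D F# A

A-D-F# has root D, degree 1 in D major, so I64.
D-G-B: root G is the subdominant; major triad there is IV64.
B-D#-F#-A is the secondary dominant of ii (dominant seventh chord on B): V7/ii.
E-G-B: minor triad on E = scale degree 2 → ii.
C#-E-A: major triad on A = scale degree 5 → V6.
D-F#-A: root D is the tonic; major triad there is I.

I64 - IV64 - V7/ii - ii - V6 - I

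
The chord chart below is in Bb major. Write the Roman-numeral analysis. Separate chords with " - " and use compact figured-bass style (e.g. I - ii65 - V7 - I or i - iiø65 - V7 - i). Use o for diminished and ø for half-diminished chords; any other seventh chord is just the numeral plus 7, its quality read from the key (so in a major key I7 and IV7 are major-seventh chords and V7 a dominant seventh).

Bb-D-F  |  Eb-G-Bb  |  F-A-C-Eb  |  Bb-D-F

Bb-D-F: major triad on Bb = scale degree 1 → I.
Eb-G-Bb has root Eb, degree 4 in Bb major, so IV.
F-A-C-Eb has root F, degree 5 in Bb major, so V7.
Bb-D-F: major triad on Bb = scale degree 1 → I.

I - IV - V7 - I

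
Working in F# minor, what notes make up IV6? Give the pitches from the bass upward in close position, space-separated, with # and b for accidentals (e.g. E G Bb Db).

D# F# B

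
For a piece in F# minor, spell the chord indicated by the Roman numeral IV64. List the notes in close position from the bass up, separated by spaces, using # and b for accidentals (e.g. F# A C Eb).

IV64 is the major subdominant, borrowed from the parallel major. In F# minor that root is B.
So the chord is B-D#-F#.
With the 64 figure the chord is in second inversion; from the bass F# upward in close position it reads F#-B-D#.

F# B D#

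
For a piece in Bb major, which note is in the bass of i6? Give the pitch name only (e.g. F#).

Db

i in Bb major has root Bb; the chord is Bb-Db-F.
The figure 6 means first inversion — the third is in the bass.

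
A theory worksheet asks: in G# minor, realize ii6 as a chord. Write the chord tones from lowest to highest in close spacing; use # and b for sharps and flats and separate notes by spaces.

C# E# A#

Scale degree 2 in G# minor is A#; here the chord built on it is altered to a minor triad. ii6 is the minor supertonic, borrowed from the parallel major (the Dorian ii).
So the chord is A#-C#-E#, a minor triad.
With the 6 figure the chord is in first inversion; from the bass C# upward in close position it reads C#-E#-A#.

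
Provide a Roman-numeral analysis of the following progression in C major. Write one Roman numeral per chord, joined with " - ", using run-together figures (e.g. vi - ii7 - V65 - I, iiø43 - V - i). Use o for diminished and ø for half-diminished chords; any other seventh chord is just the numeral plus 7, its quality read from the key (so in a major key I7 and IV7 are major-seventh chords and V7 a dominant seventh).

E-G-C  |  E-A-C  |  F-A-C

I6 - vi64 - IV

E-G-C: root C is the tonic; major triad there is I6.
E-A-C: root A is the submediant; minor triad there is vi64.
F-A-C: root F is the subdominant; major triad there is IV.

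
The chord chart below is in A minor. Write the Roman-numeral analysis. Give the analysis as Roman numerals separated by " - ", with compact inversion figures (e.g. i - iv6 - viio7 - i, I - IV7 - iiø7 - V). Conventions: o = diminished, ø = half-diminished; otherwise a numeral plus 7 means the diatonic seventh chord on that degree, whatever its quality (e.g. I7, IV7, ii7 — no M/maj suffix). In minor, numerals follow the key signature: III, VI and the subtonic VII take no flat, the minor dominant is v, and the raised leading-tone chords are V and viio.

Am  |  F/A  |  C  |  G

Am has root A, degree 1 in A minor, so i.
F/A: root F is the submediant; major triad there is VI6.
C: major triad on C = scale degree 3 → III.
G: root G is the subtonic; major triad there is VII.

i - VI6 - III - VII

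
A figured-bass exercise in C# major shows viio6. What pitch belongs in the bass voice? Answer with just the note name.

D#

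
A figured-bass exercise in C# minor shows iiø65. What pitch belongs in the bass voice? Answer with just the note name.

F#

iiø in C# minor has root D#; the chord is D#-F#-A-C#.
The figure 65 means first inversion — the third is in the bass.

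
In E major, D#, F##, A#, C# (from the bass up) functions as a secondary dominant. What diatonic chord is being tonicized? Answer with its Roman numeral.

The chord is a dominant seventh chord on D#.
A dominant resolves down a perfect fifth: D# → G#. In E major, G# is scale degree 3, i.e. iii.

iii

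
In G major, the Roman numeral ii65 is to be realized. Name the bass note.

ii in G major has root A; the chord is A-C-E-G.
The figure 65 means first inversion — the third is in the bass.

C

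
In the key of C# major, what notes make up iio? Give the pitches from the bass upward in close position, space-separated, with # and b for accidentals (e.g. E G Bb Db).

Scale degree 2 in C# major is D#; here the chord built on it is altered to a diminished triad. iio is the diminished supertonic triad, borrowed from the parallel minor.
So the chord is D#-F#-A.

D# F# A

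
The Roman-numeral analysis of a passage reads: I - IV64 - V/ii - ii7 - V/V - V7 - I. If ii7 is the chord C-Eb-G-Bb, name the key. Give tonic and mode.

Bb major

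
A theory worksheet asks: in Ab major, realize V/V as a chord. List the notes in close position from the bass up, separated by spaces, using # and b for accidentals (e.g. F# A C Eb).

The slash means an applied dominant: we want the dominant of V. In Ab major, V is Eb major, and its dominant is built on Bb.
Building a major triad on Bb gives Bb-D-F.

Bb D F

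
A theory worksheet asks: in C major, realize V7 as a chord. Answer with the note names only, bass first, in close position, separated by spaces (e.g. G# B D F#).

G B D F

In C major, the dominant is G, and the diatonic chord built there is a dominant seventh chord.
That chord is spelled G-B-D-F.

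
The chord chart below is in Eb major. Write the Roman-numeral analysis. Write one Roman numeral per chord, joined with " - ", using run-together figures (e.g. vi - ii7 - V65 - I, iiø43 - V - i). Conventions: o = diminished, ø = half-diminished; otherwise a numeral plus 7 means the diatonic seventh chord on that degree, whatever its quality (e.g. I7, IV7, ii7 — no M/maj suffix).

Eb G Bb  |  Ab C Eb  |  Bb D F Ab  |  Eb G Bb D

Eb-G-Bb has root Eb, degree 1 in Eb major, so I.
Ab-C-Eb has root Ab, degree 4 in Eb major, so IV.
Bb-D-F-Ab: root Bb is the dominant; dominant seventh chord there is V7.
Eb-G-Bb-D: root Eb is the tonic; major seventh chord there is I7.

I - IV - V7 - I7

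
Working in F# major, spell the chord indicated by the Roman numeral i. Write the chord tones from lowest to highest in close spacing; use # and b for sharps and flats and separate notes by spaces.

F# A C#

i is the minor tonic, borrowed from the parallel minor. In F# major that root is F#.
So the chord is F#-A-C#, a minor triad.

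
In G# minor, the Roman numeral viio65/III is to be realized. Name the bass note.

The applied chord viio65/III is rooted on A#: A#-C#-E-G.
The figure 65 means first inversion — the third is in the bass.

C#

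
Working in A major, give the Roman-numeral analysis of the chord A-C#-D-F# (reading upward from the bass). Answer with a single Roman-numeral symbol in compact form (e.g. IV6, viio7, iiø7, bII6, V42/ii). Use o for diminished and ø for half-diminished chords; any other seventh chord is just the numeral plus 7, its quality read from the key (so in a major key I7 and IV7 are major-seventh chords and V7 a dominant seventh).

IV43

Stacked in thirds the chord is D-F#-A-C#: a major seventh chord on D.
In A major, D is the subdominant; the diatonic major seventh chord there is IV7.
With A in the bass the chord is in second inversion, so the figured bass is 43.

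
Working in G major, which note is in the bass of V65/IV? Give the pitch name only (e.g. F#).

The applied chord V65/IV is rooted on G: G-B-D-F.
The figure 65 means first inversion — the third is in the bass.

B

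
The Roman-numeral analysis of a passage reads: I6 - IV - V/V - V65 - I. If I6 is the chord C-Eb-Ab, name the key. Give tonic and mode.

The chord Ab/C is a major triad rooted on Ab; its label is I6.
If Ab is scale degree 1 and the mode makes that degree carry a major triad, the tonic is Ab and the mode is major.

Ab major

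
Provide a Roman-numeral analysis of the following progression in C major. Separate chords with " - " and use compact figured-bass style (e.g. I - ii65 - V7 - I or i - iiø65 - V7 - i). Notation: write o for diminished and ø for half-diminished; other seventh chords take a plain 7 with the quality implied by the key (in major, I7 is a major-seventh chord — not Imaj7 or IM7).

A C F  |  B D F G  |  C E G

IV6 - V65 - I

A-C-F: root F is the subdominant; major triad there is IV6.
B-D-F-G: root G is the dominant; dominant seventh chord there is V65.
C-E-G has root C, degree 1 in C major, so I.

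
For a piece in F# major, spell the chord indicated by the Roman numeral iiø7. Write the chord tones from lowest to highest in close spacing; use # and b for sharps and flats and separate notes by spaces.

G# B D F#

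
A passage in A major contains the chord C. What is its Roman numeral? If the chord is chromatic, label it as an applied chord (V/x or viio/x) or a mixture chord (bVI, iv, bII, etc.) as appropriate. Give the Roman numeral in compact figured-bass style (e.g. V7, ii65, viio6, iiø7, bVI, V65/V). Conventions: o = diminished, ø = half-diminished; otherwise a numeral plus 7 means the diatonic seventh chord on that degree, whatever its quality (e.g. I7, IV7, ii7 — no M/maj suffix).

bIII

The pitches C-E-G form a major triad rooted on C.
C is the lowered third degree of A major (diatonic 3 would be C#). This is a major triad on the lowered third degree, borrowed from the parallel minor.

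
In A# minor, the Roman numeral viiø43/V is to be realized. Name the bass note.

A#

The applied chord viiø43/V is rooted on D##: D##-F##-A#-C##.
The figure 43 means second inversion — the fifth is in the bass.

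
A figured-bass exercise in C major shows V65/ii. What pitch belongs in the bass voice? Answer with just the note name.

C#

The applied chord V65/ii is rooted on A: A-C#-E-G.
The figure 65 means first inversion — the third is in the bass.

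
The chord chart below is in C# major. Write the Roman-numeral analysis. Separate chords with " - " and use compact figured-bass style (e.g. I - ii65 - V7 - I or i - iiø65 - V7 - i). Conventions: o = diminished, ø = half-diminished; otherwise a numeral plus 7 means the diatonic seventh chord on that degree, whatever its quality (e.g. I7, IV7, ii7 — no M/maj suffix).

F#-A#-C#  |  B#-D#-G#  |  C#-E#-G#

F#-A#-C#: major triad on F# = scale degree 4 → IV.
B#-D#-G#: major triad on G# = scale degree 5 → V6.
C#-E#-G#: major triad on C# = scale degree 1 → I.

IV - V6 - I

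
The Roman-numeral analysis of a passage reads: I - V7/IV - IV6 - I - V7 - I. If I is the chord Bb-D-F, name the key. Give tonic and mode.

The anchor chord is a major triad on Bb, labeled I.
If Bb is scale degree 1 and the mode makes that degree carry a major triad, the tonic is Bb and the mode is major.

Bb major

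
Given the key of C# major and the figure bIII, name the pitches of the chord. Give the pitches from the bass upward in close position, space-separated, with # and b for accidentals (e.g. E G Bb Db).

Scale degree 3 in C# major is E#; lowering it a half step gives E. bIII is a major triad on the lowered third degree, borrowed from the parallel minor.
So the chord is E-G#-B, a major triad.

E G# B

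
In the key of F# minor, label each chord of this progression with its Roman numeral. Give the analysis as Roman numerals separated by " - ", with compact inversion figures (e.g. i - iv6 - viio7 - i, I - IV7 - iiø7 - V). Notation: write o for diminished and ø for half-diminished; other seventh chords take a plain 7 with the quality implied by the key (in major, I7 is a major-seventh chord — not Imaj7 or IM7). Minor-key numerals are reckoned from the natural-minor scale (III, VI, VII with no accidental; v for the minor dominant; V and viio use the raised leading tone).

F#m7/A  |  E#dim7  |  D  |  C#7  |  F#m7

F#m7/A: root F# is the tonic; minor seventh chord there is i65.
E#dim7: root E# is the leading tone; fully diminished seventh chord there is viio7.
D has root D, degree 6 in F# minor, so VI.
C#7: dominant seventh chord on C# = scale degree 5 → V7.
F#m7: minor seventh chord on F# = scale degree 1 → i7.

i65 - viio7 - VI - V7 - i7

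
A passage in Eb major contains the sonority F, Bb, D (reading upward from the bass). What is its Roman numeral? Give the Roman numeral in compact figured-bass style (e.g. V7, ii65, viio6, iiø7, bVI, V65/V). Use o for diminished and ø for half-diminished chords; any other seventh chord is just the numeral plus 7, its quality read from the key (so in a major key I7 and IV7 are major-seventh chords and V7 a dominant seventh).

Stacked in thirds the chord is Bb-D-F: a major triad on Bb.
Bb is scale degree 5 in Eb major, and a major triad on that degree is written V.
With F in the bass the chord is in second inversion, so the figured bass is 64.

V64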